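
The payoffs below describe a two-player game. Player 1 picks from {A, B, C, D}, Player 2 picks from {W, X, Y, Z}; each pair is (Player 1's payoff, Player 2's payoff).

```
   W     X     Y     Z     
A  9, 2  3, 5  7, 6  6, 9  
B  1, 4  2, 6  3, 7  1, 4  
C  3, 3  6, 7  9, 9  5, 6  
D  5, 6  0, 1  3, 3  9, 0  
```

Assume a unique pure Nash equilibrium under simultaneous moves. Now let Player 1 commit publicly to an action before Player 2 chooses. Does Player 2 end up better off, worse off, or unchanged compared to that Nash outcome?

unchanged

Work backward from Player 2's decision.
- A: BR = Z, leader payoff 6.
- B: BR = Y, leader payoff 3.
- C: BR = Y, leader payoff 9.
- D: BR = W, leader payoff 5.
Maximizing over 6, 3, 9, 5, Player 1 chooses C. Subgame-perfect outcome: (C, Y) with payoffs (9, 9).
For the simultaneous game, intersect best replies.
Player 1's best replies: W→A; X→C; Y→C; Z→D.
Player 2's best replies: A→Z; B→Y; C→Y; D→W.
The unique mutual best reply is (C, Y), giving (9, 9).
Player 2 earns 9 sequentially versus 9 at the Nash outcome: unchanged.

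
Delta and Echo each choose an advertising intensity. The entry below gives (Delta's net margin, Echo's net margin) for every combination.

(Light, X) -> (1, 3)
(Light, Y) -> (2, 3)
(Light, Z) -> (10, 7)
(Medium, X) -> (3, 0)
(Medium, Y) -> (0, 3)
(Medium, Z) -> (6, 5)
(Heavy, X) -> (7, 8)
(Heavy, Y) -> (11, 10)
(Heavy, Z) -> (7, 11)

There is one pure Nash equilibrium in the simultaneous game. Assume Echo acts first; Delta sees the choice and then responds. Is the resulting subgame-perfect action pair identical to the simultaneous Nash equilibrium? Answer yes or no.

Solve by backward induction (Echo leads).
- X: Delta compares 1, 3, 7 and picks Heavy; Echo would get 8.
- Y: Delta compares 2, 0, 11 and picks Heavy; Echo would get 10.
- Z: Delta compares 10, 6, 7 and picks Light; Echo would get 7.
Maximizing over 8, 10, 7, Echo chooses Y. Subgame-perfect outcome: (Heavy, Y) with payoffs (11, 10).
Under simultaneous play:
Delta's best replies: X→Heavy; Y→Heavy; Z→Light.
Echo's best replies: Light→Z; Medium→Z; Heavy→Z.
Only (Light, Z) has each player best-responding; Nash payoffs (10, 7).
Sequential outcome (Heavy, Y) differs from the Nash profile (Light, Z).

no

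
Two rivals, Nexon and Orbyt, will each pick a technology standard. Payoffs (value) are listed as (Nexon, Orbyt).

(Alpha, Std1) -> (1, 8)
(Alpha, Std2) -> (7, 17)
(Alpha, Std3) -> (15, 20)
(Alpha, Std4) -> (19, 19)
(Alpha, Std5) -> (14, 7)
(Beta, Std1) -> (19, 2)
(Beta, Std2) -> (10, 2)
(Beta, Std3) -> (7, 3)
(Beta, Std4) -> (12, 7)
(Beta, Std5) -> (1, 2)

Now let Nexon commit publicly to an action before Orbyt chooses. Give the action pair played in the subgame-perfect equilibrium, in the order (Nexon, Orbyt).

Solve by backward induction (Nexon leads).
- Alpha: Orbyt compares 8, 17, 20, 19, 7 and picks Std3; Nexon would get 15.
- Beta: Orbyt compares 2, 2, 3, 7, 2 and picks Std4; Nexon would get 12.
Among 15, 12, the best is 15 at Alpha. Subgame-perfect outcome: (Alpha, Std3) with payoffs (15, 20).

(Alpha, Std3)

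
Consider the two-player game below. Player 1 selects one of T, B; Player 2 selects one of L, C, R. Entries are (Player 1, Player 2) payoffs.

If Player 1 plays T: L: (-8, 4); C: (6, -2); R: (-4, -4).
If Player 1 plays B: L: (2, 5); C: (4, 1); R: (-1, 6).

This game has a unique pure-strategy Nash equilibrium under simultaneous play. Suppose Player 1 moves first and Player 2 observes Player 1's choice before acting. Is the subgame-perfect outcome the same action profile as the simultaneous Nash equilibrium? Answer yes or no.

Solve by backward induction (Player 1 leads).
- T → Player 2 plays L (best of 4, -2, -4); Player 1 gets -8.
- B → Player 2 plays R (best of 5, 1, 6); Player 1 gets -1.
Maximizing over -8, -1, Player 1 chooses B. Subgame-perfect outcome: (B, R) with payoffs (-1, 6).
Under simultaneous play:
Player 1's best replies: L→B; C→T; R→B.
Player 2's best replies: T→L; B→R.
The unique mutual best reply is (B, R), giving (-1, 6).
Sequential outcome (B, R) coincides with the Nash profile (B, R).

yes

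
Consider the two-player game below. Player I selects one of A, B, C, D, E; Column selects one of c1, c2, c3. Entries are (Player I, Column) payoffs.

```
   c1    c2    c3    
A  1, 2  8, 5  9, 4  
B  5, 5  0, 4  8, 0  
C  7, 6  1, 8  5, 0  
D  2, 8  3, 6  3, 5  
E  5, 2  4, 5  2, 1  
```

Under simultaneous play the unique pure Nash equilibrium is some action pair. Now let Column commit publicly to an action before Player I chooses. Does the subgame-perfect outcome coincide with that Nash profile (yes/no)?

no

Backward induction with Column moving first.
- c1 → Player I plays C (best of 1, 5, 7, 2, 5); Column gets 6.
- c2 → Player I plays A (best of 8, 0, 1, 3, 4); Column gets 5.
- c3 → Player I plays A (best of 9, 8, 5, 3, 2); Column gets 4.
Column's induced payoffs are 6, 5, 4, so Column commits to c1. Subgame-perfect outcome: (C, c1) with payoffs (7, 6).
Under simultaneous play:
Player I's best replies: c1→C; c2→A; c3→A.
Column's best replies: A→c2; B→c1; C→c2; D→c1; E→c2.
The unique mutual best reply is (A, c2), giving (8, 5).
Sequential outcome (C, c1) differs from the Nash profile (A, c2).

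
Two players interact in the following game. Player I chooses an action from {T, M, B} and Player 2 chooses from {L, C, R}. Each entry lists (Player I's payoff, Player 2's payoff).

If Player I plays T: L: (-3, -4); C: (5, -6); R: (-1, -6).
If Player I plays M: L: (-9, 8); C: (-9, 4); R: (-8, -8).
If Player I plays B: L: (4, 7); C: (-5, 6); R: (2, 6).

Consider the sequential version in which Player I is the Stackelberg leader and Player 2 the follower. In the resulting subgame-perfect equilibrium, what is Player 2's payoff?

Solve by backward induction (Player I leads).
- T: Player 2 compares -4, -6, -6 and picks L; Player I would get -3.
- M: Player 2 compares 8, 4, -8 and picks L; Player I would get -9.
- B: Player 2 compares 7, 6, 6 and picks L; Player I would get 4.
Player I's induced payoffs are -3, -9, 4, so Player I commits to B. Subgame-perfect outcome: (B, L) with payoffs (4, 7).

7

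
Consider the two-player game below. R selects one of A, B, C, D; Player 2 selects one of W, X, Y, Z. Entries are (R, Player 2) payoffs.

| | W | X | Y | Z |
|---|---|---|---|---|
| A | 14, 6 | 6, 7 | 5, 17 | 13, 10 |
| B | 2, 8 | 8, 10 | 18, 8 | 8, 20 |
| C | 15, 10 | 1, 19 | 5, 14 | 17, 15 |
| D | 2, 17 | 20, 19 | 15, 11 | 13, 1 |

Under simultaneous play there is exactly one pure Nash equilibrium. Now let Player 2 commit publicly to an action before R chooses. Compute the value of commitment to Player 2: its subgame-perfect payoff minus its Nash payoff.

0

Solve by backward induction (Player 2 leads).
- W: BR = C, leader payoff 10.
- X: BR = D, leader payoff 19.
- Y: BR = B, leader payoff 8.
- Z: BR = C, leader payoff 15.
Maximizing over 10, 19, 8, 15, Player 2 chooses X. Subgame-perfect outcome: (D, X) with payoffs (20, 19).
Now find the simultaneous Nash equilibrium.
R's best replies: W→C; X→D; Y→B; Z→C.
Player 2's best replies: A→Y; B→Z; C→X; D→X.
The unique mutual best reply is (D, X), giving (20, 19).
Player 2's commitment gain: 19 − 19 = 0.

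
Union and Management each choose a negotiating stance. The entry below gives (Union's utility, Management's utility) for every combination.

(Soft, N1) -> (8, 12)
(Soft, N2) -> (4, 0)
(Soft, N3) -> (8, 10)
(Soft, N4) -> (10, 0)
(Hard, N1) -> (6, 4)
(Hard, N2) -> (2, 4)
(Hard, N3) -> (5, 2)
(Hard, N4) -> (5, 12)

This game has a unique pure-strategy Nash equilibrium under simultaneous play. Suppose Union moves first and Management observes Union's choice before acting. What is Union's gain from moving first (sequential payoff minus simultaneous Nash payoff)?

0

Work backward from Management's decision.
- Soft: BR = N1, leader payoff 8.
- Hard: BR = N4, leader payoff 5.
Among 8, 5, the best is 8 at Soft. Subgame-perfect outcome: (Soft, N1) with payoffs (8, 12).
Now find the simultaneous Nash equilibrium.
Union's best replies: N1→Soft; N2→Soft; N3→Soft; N4→Soft.
Management's best replies: Soft→N1; Hard→N4.
Only (Soft, N1) has each player best-responding; Nash payoffs (8, 12).
Union's commitment gain: 8 − 8 = 0.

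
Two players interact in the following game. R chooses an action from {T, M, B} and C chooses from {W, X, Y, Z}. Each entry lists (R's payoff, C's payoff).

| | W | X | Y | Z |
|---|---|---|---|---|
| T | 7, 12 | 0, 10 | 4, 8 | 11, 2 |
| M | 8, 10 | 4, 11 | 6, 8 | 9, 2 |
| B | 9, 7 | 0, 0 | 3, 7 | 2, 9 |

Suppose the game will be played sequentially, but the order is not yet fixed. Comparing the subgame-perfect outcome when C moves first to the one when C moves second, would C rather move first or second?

If R leads: C's best replies are T→W, M→X, B→Z; R's induced payoffs 7, 4, 2; outcome (T, W), payoffs (7, 12).
If C leads: R's best replies are W→B, X→M, Y→M, Z→T; C's induced payoffs 7, 11, 8, 2; outcome (M, X), payoffs (4, 11).
C gets 11 moving first and 12 moving second, so C prefers to move second.

second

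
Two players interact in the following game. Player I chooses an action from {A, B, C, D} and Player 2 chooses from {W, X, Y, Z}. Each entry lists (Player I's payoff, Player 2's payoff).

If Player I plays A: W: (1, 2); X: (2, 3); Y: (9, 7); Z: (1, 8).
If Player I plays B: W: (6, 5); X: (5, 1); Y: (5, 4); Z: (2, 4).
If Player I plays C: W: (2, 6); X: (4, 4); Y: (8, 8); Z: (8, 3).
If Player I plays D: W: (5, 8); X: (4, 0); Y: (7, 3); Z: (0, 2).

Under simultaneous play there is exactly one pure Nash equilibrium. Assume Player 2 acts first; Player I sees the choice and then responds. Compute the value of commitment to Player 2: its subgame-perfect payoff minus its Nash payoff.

Backward induction with Player 2 moving first.
- W → Player I plays B (best of 1, 6, 2, 5); Player 2 gets 5.
- X → Player I plays B (best of 2, 5, 4, 4); Player 2 gets 1.
- Y → Player I plays A (best of 9, 5, 8, 7); Player 2 gets 7.
- Z → Player I plays C (best of 1, 2, 8, 0); Player 2 gets 3.
Maximizing over 5, 1, 7, 3, Player 2 chooses Y. Subgame-perfect outcome: (A, Y) with payoffs (9, 7).
For the simultaneous game, intersect best replies.
Player I's best replies: W→B; X→B; Y→A; Z→C.
Player 2's best replies: A→Z; B→W; C→Y; D→W.
Only (B, W) has each player best-responding; Nash payoffs (6, 5).
Player 2's commitment gain: 7 − 5 = 2.

2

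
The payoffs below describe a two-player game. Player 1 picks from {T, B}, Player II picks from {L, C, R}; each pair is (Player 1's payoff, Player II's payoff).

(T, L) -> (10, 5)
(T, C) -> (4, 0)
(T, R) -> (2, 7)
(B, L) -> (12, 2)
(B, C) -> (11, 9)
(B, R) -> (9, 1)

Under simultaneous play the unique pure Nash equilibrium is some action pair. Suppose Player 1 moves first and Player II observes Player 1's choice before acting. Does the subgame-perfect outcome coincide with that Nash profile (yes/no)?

yes

Backward induction with Player 1 moving first.
- T: Player II compares 5, 0, 7 and picks R; Player 1 would get 2.
- B: Player II compares 2, 9, 1 and picks C; Player 1 would get 11.
Maximizing over 2, 11, Player 1 chooses B. Subgame-perfect outcome: (B, C) with payoffs (11, 9).
Now find the simultaneous Nash equilibrium.
Player 1's best replies: L→B; C→B; R→B.
Player II's best replies: T→R; B→C.
The unique mutual best reply is (B, C), giving (11, 9).
Sequential outcome (B, C) coincides with the Nash profile (B, C).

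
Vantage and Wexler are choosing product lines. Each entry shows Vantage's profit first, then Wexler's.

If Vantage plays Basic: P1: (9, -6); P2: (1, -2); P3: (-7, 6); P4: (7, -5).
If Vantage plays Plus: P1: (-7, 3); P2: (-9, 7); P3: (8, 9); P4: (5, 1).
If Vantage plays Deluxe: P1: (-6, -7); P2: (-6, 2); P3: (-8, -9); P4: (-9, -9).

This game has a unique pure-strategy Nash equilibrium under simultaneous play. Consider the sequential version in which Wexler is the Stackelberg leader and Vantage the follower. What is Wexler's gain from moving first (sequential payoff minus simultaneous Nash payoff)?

0

Work backward from Vantage's decision.
- P1: BR = Basic, leader payoff -6.
- P2: BR = Basic, leader payoff -2.
- P3: BR = Plus, leader payoff 9.
- P4: BR = Basic, leader payoff -5.
Wexler's induced payoffs are -6, -2, 9, -5, so Wexler commits to P3. Subgame-perfect outcome: (Plus, P3) with payoffs (8, 9).
Now find the simultaneous Nash equilibrium.
Vantage's best replies: P1→Basic; P2→Basic; P3→Plus; P4→Basic.
Wexler's best replies: Basic→P3; Plus→P3; Deluxe→P2.
Only (Plus, P3) has each player best-responding; Nash payoffs (8, 9).
Wexler's commitment gain: 9 − 9 = 0.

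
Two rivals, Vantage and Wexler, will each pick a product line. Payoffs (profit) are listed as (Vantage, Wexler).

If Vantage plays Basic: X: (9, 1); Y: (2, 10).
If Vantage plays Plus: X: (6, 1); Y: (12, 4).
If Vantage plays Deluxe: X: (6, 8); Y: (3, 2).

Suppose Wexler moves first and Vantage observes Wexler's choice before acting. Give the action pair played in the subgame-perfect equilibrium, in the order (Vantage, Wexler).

Solve by backward induction (Wexler leads).
- X: Vantage compares 9, 6, 6 and picks Basic; Wexler would get 1.
- Y: Vantage compares 2, 12, 3 and picks Plus; Wexler would get 4.
Among 1, 4, the best is 4 at Y. Subgame-perfect outcome: (Plus, Y) with payoffs (12, 4).

(Plus, Y)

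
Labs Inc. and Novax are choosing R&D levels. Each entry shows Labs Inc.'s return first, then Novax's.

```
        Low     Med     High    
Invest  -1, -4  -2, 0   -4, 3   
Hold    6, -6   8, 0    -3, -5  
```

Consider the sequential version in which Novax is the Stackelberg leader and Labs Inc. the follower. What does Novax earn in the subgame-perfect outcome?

0

Solve by backward induction (Novax leads).
- Low: Labs Inc. compares -1, 6 and picks Hold; Novax would get -6.
- Med: Labs Inc. compares -2, 8 and picks Hold; Novax would get 0.
- High: Labs Inc. compares -4, -3 and picks Hold; Novax would get -5.
Novax's induced payoffs are -6, 0, -5, so Novax commits to Med. Subgame-perfect outcome: (Hold, Med) with payoffs (8, 0).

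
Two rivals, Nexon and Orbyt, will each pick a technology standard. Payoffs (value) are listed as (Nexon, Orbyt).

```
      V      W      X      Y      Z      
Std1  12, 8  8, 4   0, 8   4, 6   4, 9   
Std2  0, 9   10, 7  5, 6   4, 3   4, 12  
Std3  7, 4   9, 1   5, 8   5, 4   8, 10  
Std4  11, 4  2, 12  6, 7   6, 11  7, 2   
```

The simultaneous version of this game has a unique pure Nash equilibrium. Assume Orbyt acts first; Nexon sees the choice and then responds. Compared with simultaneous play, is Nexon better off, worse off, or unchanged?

worse off

Work backward from Nexon's decision.
- V: Nexon compares 12, 0, 7, 11 and picks Std1; Orbyt would get 8.
- W: Nexon compares 8, 10, 9, 2 and picks Std2; Orbyt would get 7.
- X: Nexon compares 0, 5, 5, 6 and picks Std4; Orbyt would get 7.
- Y: Nexon compares 4, 4, 5, 6 and picks Std4; Orbyt would get 11.
- Z: Nexon compares 4, 4, 8, 7 and picks Std3; Orbyt would get 10.
Orbyt's induced payoffs are 8, 7, 7, 11, 10, so Orbyt commits to Y. Subgame-perfect outcome: (Std4, Y) with payoffs (6, 11).
For the simultaneous game, intersect best replies.
Nexon's best replies: V→Std1; W→Std2; X→Std4; Y→Std4; Z→Std3.
Orbyt's best replies: Std1→Z; Std2→Z; Std3→Z; Std4→W.
The unique mutual best reply is (Std3, Z), giving (8, 10).
Nexon earns 6 sequentially versus 8 at the Nash outcome: worse off.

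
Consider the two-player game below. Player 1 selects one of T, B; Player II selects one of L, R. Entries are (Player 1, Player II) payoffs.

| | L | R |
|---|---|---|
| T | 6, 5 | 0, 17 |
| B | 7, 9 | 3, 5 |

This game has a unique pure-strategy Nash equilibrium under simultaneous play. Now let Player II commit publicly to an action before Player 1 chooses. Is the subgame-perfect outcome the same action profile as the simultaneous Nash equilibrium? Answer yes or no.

yes

Work backward from Player 1's decision.
- L: BR = B, leader payoff 9.
- R: BR = B, leader payoff 5.
Player II's induced payoffs are 9, 5, so Player II commits to L. Subgame-perfect outcome: (B, L) with payoffs (7, 9).
Now find the simultaneous Nash equilibrium.
Player 1's best replies: L→B; R→B.
Player II's best replies: T→R; B→L.
Only (B, L) has each player best-responding; Nash payoffs (7, 9).
Sequential outcome (B, L) coincides with the Nash profile (B, L).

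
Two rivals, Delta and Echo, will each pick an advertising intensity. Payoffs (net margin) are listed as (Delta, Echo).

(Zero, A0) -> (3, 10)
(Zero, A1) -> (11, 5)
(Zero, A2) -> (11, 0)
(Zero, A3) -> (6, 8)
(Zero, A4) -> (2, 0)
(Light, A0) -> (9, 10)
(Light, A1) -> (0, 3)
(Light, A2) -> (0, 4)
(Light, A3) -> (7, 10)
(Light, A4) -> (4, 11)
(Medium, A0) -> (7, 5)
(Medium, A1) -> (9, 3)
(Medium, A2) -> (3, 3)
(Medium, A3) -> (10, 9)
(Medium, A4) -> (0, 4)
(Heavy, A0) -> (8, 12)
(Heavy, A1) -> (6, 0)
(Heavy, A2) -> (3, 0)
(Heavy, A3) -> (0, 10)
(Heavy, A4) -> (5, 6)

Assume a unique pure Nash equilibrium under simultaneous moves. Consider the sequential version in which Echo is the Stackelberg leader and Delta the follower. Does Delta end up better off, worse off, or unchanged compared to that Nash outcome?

Solve by backward induction (Echo leads).
- A0 → Delta plays Light (best of 3, 9, 7, 8); Echo gets 10.
- A1 → Delta plays Zero (best of 11, 0, 9, 6); Echo gets 5.
- A2 → Delta plays Zero (best of 11, 0, 3, 3); Echo gets 0.
- A3 → Delta plays Medium (best of 6, 7, 10, 0); Echo gets 9.
- A4 → Delta plays Heavy (best of 2, 4, 0, 5); Echo gets 6.
Among 10, 5, 0, 9, 6, the best is 10 at A0. Subgame-perfect outcome: (Light, A0) with payoffs (9, 10).
Under simultaneous play:
Delta's best replies: A0→Light; A1→Zero; A2→Zero; A3→Medium; A4→Heavy.
Echo's best replies: Zero→A0; Light→A4; Medium→A3; Heavy→A0.
Only (Medium, A3) has each player best-responding; Nash payoffs (10, 9).
Delta earns 9 sequentially versus 10 at the Nash outcome: worse off.

worse off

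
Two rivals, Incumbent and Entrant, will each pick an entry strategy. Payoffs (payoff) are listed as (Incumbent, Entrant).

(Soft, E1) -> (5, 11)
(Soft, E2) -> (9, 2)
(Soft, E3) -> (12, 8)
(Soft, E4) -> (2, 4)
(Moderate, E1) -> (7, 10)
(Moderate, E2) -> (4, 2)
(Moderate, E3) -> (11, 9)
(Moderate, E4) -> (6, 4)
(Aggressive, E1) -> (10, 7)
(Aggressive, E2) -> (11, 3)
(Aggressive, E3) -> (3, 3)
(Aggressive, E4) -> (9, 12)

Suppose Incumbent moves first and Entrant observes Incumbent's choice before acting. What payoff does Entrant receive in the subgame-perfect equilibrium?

Work backward from Entrant's decision.
- Soft: Entrant compares 11, 2, 8, 4 and picks E1; Incumbent would get 5.
- Moderate: Entrant compares 10, 2, 9, 4 and picks E1; Incumbent would get 7.
- Aggressive: Entrant compares 7, 3, 3, 12 and picks E4; Incumbent would get 9.
Incumbent's induced payoffs are 5, 7, 9, so Incumbent commits to Aggressive. Subgame-perfect outcome: (Aggressive, E4) with payoffs (9, 12).

12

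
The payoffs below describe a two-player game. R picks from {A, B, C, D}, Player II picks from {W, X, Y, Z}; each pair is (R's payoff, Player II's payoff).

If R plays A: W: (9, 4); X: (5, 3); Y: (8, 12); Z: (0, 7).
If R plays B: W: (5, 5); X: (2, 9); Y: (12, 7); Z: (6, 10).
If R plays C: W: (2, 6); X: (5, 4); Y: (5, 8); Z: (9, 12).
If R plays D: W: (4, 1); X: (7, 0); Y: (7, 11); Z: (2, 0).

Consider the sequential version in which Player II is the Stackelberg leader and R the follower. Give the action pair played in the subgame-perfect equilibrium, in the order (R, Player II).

Work backward from R's decision.
- W: BR = A, leader payoff 4.
- X: BR = D, leader payoff 0.
- Y: BR = B, leader payoff 7.
- Z: BR = C, leader payoff 12.
Maximizing over 4, 0, 7, 12, Player II chooses Z. Subgame-perfect outcome: (C, Z) with payoffs (9, 12).

(C, Z)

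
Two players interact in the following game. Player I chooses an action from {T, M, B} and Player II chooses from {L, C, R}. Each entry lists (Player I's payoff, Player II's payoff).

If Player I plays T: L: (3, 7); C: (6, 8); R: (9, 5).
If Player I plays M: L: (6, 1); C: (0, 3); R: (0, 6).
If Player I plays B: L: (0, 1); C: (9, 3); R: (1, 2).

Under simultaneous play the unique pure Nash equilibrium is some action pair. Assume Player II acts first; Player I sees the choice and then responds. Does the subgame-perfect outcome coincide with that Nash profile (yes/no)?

Solve by backward induction (Player II leads).
- L: BR = M, leader payoff 1.
- C: BR = B, leader payoff 3.
- R: BR = T, leader payoff 5.
Maximizing over 1, 3, 5, Player II chooses R. Subgame-perfect outcome: (T, R) with payoffs (9, 5).
For the simultaneous game, intersect best replies.
Player I's best replies: L→M; C→B; R→T.
Player II's best replies: T→C; M→R; B→C.
Only (B, C) has each player best-responding; Nash payoffs (9, 3).
Sequential outcome (T, R) differs from the Nash profile (B, C).

no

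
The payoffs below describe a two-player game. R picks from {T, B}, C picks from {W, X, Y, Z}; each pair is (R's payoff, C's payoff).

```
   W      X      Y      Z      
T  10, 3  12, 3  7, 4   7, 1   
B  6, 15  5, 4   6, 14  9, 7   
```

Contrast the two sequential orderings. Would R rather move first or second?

If R leads: C's best replies are T→Y, B→W; R's induced payoffs 7, 6; outcome (T, Y), payoffs (7, 4).
If C leads: R's best replies are W→T, X→T, Y→T, Z→B; C's induced payoffs 3, 3, 4, 7; outcome (B, Z), payoffs (9, 7).
R gets 7 moving first and 9 moving second, so R prefers to move second.

second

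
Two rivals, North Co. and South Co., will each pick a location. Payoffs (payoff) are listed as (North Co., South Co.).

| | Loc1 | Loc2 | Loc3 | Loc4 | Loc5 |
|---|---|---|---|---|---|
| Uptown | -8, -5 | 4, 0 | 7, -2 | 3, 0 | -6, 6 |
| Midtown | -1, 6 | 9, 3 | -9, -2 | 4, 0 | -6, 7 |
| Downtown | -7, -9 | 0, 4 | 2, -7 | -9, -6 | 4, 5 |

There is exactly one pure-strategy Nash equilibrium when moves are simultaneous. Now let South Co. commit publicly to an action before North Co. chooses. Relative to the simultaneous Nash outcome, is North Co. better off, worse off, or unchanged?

worse off

Solve by backward induction (South Co. leads).
- Loc1 → North Co. plays Midtown (best of -8, -1, -7); South Co. gets 6.
- Loc2 → North Co. plays Midtown (best of 4, 9, 0); South Co. gets 3.
- Loc3 → North Co. plays Uptown (best of 7, -9, 2); South Co. gets -2.
- Loc4 → North Co. plays Midtown (best of 3, 4, -9); South Co. gets 0.
- Loc5 → North Co. plays Downtown (best of -6, -6, 4); South Co. gets 5.
Among 6, 3, -2, 0, 5, the best is 6 at Loc1. Subgame-perfect outcome: (Midtown, Loc1) with payoffs (-1, 6).
Now find the simultaneous Nash equilibrium.
North Co.'s best replies: Loc1→Midtown; Loc2→Midtown; Loc3→Uptown; Loc4→Midtown; Loc5→Downtown.
South Co.'s best replies: Uptown→Loc5; Midtown→Loc5; Downtown→Loc5.
The unique mutual best reply is (Downtown, Loc5), giving (4, 5).
North Co. earns -1 sequentially versus 4 at the Nash outcome: worse off.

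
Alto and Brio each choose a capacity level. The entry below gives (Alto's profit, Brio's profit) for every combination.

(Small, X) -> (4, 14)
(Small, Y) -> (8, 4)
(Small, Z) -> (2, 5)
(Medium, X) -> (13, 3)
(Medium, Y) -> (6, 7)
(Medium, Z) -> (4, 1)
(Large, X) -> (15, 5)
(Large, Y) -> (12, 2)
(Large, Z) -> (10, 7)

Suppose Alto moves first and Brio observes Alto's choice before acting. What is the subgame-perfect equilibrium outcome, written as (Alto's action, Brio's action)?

(Large, Z)

Brio best-responds to each possible Alto move:
- Small: BR = X, leader payoff 4.
- Medium: BR = Y, leader payoff 6.
- Large: BR = Z, leader payoff 10.
Maximizing over 4, 6, 10, Alto chooses Large. Subgame-perfect outcome: (Large, Z) with payoffs (10, 7).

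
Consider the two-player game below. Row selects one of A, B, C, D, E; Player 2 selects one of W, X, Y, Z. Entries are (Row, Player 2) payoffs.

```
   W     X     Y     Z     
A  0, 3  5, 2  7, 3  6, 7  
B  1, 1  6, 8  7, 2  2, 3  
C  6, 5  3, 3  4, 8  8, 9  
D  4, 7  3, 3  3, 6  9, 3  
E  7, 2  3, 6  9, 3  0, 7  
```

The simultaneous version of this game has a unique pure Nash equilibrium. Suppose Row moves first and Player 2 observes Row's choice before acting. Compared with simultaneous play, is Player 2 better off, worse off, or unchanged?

Work backward from Player 2's decision.
- A → Player 2 plays Z (best of 3, 2, 3, 7); Row gets 6.
- B → Player 2 plays X (best of 1, 8, 2, 3); Row gets 6.
- C → Player 2 plays Z (best of 5, 3, 8, 9); Row gets 8.
- D → Player 2 plays W (best of 7, 3, 6, 3); Row gets 4.
- E → Player 2 plays Z (best of 2, 6, 3, 7); Row gets 0.
Row's induced payoffs are 6, 6, 8, 4, 0, so Row commits to C. Subgame-perfect outcome: (C, Z) with payoffs (8, 9).
Now find the simultaneous Nash equilibrium.
Row's best replies: W→E; X→B; Y→E; Z→D.
Player 2's best replies: A→Z; B→X; C→Z; D→W; E→Z.
The unique mutual best reply is (B, X), giving (6, 8).
Player 2 earns 9 sequentially versus 8 at the Nash outcome: better off.

better off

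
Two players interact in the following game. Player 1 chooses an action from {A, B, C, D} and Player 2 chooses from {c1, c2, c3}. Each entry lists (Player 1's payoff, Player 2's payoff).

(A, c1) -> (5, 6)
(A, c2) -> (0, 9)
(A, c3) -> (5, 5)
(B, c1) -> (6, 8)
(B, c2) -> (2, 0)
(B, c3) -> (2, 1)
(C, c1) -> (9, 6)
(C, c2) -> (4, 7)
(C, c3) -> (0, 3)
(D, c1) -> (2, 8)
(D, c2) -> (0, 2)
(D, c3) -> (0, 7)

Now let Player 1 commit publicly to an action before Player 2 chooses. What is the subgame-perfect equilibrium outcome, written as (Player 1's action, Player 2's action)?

(B, c1)

Work backward from Player 2's decision.
- A: BR = c2, leader payoff 0.
- B: BR = c1, leader payoff 6.
- C: BR = c2, leader payoff 4.
- D: BR = c1, leader payoff 2.
Among 0, 6, 4, 2, the best is 6 at B. Subgame-perfect outcome: (B, c1) with payoffs (6, 8).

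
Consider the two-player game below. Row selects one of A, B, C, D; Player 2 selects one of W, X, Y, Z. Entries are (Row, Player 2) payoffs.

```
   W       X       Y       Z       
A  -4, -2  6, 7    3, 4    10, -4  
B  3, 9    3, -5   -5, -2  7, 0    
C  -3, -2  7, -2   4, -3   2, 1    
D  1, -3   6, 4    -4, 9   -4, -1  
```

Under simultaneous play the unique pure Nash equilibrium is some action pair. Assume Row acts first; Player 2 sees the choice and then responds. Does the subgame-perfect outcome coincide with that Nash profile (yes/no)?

no

Work backward from Player 2's decision.
- A → Player 2 plays X (best of -2, 7, 4, -4); Row gets 6.
- B → Player 2 plays W (best of 9, -5, -2, 0); Row gets 3.
- C → Player 2 plays Z (best of -2, -2, -3, 1); Row gets 2.
- D → Player 2 plays Y (best of -3, 4, 9, -1); Row gets -4.
Maximizing over 6, 3, 2, -4, Row chooses A. Subgame-perfect outcome: (A, X) with payoffs (6, 7).
For the simultaneous game, intersect best replies.
Row's best replies: W→B; X→C; Y→C; Z→A.
Player 2's best replies: A→X; B→W; C→Z; D→Y.
The unique mutual best reply is (B, W), giving (3, 9).
Sequential outcome (A, X) differs from the Nash profile (B, W).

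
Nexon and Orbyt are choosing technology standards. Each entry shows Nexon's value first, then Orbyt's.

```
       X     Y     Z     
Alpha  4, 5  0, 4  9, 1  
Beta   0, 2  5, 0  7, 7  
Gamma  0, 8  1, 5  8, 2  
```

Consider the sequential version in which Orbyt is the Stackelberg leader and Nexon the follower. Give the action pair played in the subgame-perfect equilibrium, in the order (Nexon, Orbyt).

(Alpha, X)

Backward induction with Orbyt moving first.
- X → Nexon plays Alpha (best of 4, 0, 0); Orbyt gets 5.
- Y → Nexon plays Beta (best of 0, 5, 1); Orbyt gets 0.
- Z → Nexon plays Alpha (best of 9, 7, 8); Orbyt gets 1.
Maximizing over 5, 0, 1, Orbyt chooses X. Subgame-perfect outcome: (Alpha, X) with payoffs (4, 5).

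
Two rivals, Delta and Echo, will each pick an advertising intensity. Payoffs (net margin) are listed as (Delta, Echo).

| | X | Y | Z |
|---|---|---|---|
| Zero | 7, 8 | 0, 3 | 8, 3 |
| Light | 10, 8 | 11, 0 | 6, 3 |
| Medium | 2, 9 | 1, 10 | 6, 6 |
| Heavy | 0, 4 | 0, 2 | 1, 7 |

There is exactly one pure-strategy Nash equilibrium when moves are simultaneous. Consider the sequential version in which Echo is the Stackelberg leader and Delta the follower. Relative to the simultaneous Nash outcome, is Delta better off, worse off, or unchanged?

unchanged

Backward induction with Echo moving first.
- X: BR = Light, leader payoff 8.
- Y: BR = Light, leader payoff 0.
- Z: BR = Zero, leader payoff 3.
Maximizing over 8, 0, 3, Echo chooses X. Subgame-perfect outcome: (Light, X) with payoffs (10, 8).
Now find the simultaneous Nash equilibrium.
Delta's best replies: X→Light; Y→Light; Z→Zero.
Echo's best replies: Zero→X; Light→X; Medium→Y; Heavy→Z.
The unique mutual best reply is (Light, X), giving (10, 8).
Delta earns 10 sequentially versus 10 at the Nash outcome: unchanged.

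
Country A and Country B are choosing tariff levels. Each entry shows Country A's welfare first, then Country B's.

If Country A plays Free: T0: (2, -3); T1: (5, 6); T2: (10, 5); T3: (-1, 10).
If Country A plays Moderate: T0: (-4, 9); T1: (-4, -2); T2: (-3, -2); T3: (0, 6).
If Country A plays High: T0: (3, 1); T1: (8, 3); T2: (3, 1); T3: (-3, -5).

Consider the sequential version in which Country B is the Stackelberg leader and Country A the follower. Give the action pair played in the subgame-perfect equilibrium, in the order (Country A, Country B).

Solve by backward induction (Country B leads).
- T0: BR = High, leader payoff 1.
- T1: BR = High, leader payoff 3.
- T2: BR = Free, leader payoff 5.
- T3: BR = Moderate, leader payoff 6.
Maximizing over 1, 3, 5, 6, Country B chooses T3. Subgame-perfect outcome: (Moderate, T3) with payoffs (0, 6).

(Moderate, T3)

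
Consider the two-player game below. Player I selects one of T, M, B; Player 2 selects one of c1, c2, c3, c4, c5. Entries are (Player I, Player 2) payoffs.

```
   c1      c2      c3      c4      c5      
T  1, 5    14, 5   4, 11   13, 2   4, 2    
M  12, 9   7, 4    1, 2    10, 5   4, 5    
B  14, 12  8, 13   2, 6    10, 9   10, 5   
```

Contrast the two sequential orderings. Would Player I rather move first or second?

second

If Player I leads: Player 2's best replies are T→c3, M→c1, B→c2; Player I's induced payoffs 4, 12, 8; outcome (M, c1), payoffs (12, 9).
If Player 2 leads: Player I's best replies are c1→B, c2→T, c3→T, c4→T, c5→B; Player 2's induced payoffs 12, 5, 11, 2, 5; outcome (B, c1), payoffs (14, 12).
Player I gets 12 moving first and 14 moving second, so Player I prefers to move second.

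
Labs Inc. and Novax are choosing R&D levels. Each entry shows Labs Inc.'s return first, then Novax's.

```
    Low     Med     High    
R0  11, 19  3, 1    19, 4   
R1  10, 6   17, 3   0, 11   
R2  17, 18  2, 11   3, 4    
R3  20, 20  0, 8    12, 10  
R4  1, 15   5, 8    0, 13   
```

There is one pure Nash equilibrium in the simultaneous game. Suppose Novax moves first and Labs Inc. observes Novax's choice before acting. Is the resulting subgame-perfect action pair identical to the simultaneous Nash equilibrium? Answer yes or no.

Labs Inc. best-responds to each possible Novax move:
- Low → Labs Inc. plays R3 (best of 11, 10, 17, 20, 1); Novax gets 20.
- Med → Labs Inc. plays R1 (best of 3, 17, 2, 0, 5); Novax gets 3.
- High → Labs Inc. plays R0 (best of 19, 0, 3, 12, 0); Novax gets 4.
Maximizing over 20, 3, 4, Novax chooses Low. Subgame-perfect outcome: (R3, Low) with payoffs (20, 20).
Under simultaneous play:
Labs Inc.'s best replies: Low→R3; Med→R1; High→R0.
Novax's best replies: R0→Low; R1→High; R2→Low; R3→Low; R4→Low.
Only (R3, Low) has each player best-responding; Nash payoffs (20, 20).
Sequential outcome (R3, Low) coincides with the Nash profile (R3, Low).

yes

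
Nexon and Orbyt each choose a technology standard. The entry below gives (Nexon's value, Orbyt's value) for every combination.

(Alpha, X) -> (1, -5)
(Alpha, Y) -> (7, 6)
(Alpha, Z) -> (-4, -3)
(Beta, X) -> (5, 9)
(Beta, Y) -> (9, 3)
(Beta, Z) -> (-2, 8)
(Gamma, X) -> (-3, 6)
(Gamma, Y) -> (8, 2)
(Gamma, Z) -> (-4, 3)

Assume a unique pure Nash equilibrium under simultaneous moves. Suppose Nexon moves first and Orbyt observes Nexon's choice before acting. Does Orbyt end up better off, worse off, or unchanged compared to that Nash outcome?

worse off

Orbyt best-responds to each possible Nexon move:
- Alpha: Orbyt compares -5, 6, -3 and picks Y; Nexon would get 7.
- Beta: Orbyt compares 9, 3, 8 and picks X; Nexon would get 5.
- Gamma: Orbyt compares 6, 2, 3 and picks X; Nexon would get -3.
Nexon's induced payoffs are 7, 5, -3, so Nexon commits to Alpha. Subgame-perfect outcome: (Alpha, Y) with payoffs (7, 6).
Under simultaneous play:
Nexon's best replies: X→Beta; Y→Beta; Z→Beta.
Orbyt's best replies: Alpha→Y; Beta→X; Gamma→X.
Only (Beta, X) has each player best-responding; Nash payoffs (5, 9).
Orbyt earns 6 sequentially versus 9 at the Nash outcome: worse off.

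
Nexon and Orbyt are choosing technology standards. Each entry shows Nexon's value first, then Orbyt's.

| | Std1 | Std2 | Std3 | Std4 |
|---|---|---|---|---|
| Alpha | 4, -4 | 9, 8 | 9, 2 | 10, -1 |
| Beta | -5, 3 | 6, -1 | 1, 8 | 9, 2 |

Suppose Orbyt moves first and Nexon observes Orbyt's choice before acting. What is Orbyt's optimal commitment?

Std2

Solve by backward induction (Orbyt leads).
- Std1 → Nexon plays Alpha (best of 4, -5); Orbyt gets -4.
- Std2 → Nexon plays Alpha (best of 9, 6); Orbyt gets 8.
- Std3 → Nexon plays Alpha (best of 9, 1); Orbyt gets 2.
- Std4 → Nexon plays Alpha (best of 10, 9); Orbyt gets -1.
Maximizing over -4, 8, 2, -1, Orbyt chooses Std2. Subgame-perfect outcome: (Alpha, Std2) with payoffs (9, 8).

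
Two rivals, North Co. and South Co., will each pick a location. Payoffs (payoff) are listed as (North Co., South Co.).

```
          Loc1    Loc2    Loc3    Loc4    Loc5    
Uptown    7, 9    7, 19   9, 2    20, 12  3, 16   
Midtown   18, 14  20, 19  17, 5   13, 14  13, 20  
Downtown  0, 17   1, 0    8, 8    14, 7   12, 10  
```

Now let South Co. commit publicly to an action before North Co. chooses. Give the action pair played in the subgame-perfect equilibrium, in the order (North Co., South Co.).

(Midtown, Loc5)

Backward induction with South Co. moving first.
- Loc1: North Co. compares 7, 18, 0 and picks Midtown; South Co. would get 14.
- Loc2: North Co. compares 7, 20, 1 and picks Midtown; South Co. would get 19.
- Loc3: North Co. compares 9, 17, 8 and picks Midtown; South Co. would get 5.
- Loc4: North Co. compares 20, 13, 14 and picks Uptown; South Co. would get 12.
- Loc5: North Co. compares 3, 13, 12 and picks Midtown; South Co. would get 20.
Maximizing over 14, 19, 5, 12, 20, South Co. chooses Loc5. Subgame-perfect outcome: (Midtown, Loc5) with payoffs (13, 20).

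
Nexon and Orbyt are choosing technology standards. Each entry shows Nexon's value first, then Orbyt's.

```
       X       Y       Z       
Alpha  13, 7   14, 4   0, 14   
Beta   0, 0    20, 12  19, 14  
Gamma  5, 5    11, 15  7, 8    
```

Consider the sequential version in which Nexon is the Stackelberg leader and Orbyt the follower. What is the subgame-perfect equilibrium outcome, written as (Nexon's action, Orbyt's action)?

Orbyt best-responds to each possible Nexon move:
- Alpha → Orbyt plays Z (best of 7, 4, 14); Nexon gets 0.
- Beta → Orbyt plays Z (best of 0, 12, 14); Nexon gets 19.
- Gamma → Orbyt plays Y (best of 5, 15, 8); Nexon gets 11.
Maximizing over 0, 19, 11, Nexon chooses Beta. Subgame-perfect outcome: (Beta, Z) with payoffs (19, 14).

(Beta, Z)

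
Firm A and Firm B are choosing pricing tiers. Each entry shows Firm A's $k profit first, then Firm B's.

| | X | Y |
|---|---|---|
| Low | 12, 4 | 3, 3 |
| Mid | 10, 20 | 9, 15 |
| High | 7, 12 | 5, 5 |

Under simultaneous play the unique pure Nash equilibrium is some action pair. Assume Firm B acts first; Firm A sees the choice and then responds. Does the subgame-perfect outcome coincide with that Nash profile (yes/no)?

no

Backward induction with Firm B moving first.
- X: BR = Low, leader payoff 4.
- Y: BR = Mid, leader payoff 15.
Among 4, 15, the best is 15 at Y. Subgame-perfect outcome: (Mid, Y) with payoffs (9, 15).
For the simultaneous game, intersect best replies.
Firm A's best replies: X→Low; Y→Mid.
Firm B's best replies: Low→X; Mid→X; High→X.
Only (Low, X) has each player best-responding; Nash payoffs (12, 4).
Sequential outcome (Mid, Y) differs from the Nash profile (Low, X).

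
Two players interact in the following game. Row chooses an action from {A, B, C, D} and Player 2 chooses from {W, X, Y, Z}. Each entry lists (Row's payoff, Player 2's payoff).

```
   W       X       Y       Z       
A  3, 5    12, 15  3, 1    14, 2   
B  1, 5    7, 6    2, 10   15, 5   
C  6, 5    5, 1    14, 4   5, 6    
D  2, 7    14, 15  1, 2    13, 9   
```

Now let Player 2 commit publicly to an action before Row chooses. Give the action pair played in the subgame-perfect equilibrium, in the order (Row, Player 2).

(D, X)

Row best-responds to each possible Player 2 move:
- W → Row plays C (best of 3, 1, 6, 2); Player 2 gets 5.
- X → Row plays D (best of 12, 7, 5, 14); Player 2 gets 15.
- Y → Row plays C (best of 3, 2, 14, 1); Player 2 gets 4.
- Z → Row plays B (best of 14, 15, 5, 13); Player 2 gets 5.
Player 2's induced payoffs are 5, 15, 4, 5, so Player 2 commits to X. Subgame-perfect outcome: (D, X) with payoffs (14, 15).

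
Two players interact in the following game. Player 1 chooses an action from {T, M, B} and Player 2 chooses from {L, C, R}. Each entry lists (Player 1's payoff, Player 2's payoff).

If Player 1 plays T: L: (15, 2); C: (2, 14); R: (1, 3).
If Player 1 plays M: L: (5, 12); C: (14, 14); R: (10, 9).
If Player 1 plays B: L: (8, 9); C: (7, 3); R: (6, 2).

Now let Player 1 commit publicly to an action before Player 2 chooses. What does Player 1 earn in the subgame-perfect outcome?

Backward induction with Player 1 moving first.
- T: BR = C, leader payoff 2.
- M: BR = C, leader payoff 14.
- B: BR = L, leader payoff 8.
Maximizing over 2, 14, 8, Player 1 chooses M. Subgame-perfect outcome: (M, C) with payoffs (14, 14).

14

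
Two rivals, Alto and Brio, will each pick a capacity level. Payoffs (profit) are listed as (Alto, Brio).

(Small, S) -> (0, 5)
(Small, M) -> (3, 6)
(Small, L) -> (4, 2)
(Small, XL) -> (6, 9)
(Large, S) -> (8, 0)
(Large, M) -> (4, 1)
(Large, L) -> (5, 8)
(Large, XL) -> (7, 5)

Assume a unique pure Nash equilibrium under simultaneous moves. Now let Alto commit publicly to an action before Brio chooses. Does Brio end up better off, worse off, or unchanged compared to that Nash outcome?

better off

Work backward from Brio's decision.
- Small: BR = XL, leader payoff 6.
- Large: BR = L, leader payoff 5.
Among 6, 5, the best is 6 at Small. Subgame-perfect outcome: (Small, XL) with payoffs (6, 9).
For the simultaneous game, intersect best replies.
Alto's best replies: S→Large; M→Large; L→Large; XL→Large.
Brio's best replies: Small→XL; Large→L.
The unique mutual best reply is (Large, L), giving (5, 8).
Brio earns 9 sequentially versus 8 at the Nash outcome: better off.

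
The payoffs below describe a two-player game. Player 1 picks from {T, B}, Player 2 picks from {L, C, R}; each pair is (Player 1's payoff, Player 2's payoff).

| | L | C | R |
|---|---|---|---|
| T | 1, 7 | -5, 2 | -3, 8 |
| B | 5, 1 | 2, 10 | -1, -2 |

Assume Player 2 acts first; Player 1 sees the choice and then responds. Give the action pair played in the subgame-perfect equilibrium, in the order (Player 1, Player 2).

Solve by backward induction (Player 2 leads).
- L: Player 1 compares 1, 5 and picks B; Player 2 would get 1.
- C: Player 1 compares -5, 2 and picks B; Player 2 would get 10.
- R: Player 1 compares -3, -1 and picks B; Player 2 would get -2.
Player 2's induced payoffs are 1, 10, -2, so Player 2 commits to C. Subgame-perfect outcome: (B, C) with payoffs (2, 10).

(B, C)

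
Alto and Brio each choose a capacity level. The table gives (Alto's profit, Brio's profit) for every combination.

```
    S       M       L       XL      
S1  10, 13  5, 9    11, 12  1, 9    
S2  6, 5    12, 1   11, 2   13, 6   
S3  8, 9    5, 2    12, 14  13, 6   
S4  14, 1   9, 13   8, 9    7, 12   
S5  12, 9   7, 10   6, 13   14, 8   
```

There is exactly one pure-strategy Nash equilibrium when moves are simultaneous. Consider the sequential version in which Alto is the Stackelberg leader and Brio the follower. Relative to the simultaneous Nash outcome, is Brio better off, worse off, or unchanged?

Backward induction with Alto moving first.
- S1 → Brio plays S (best of 13, 9, 12, 9); Alto gets 10.
- S2 → Brio plays XL (best of 5, 1, 2, 6); Alto gets 13.
- S3 → Brio plays L (best of 9, 2, 14, 6); Alto gets 12.
- S4 → Brio plays M (best of 1, 13, 9, 12); Alto gets 9.
- S5 → Brio plays L (best of 9, 10, 13, 8); Alto gets 6.
Among 10, 13, 12, 9, 6, the best is 13 at S2. Subgame-perfect outcome: (S2, XL) with payoffs (13, 6).
For the simultaneous game, intersect best replies.
Alto's best replies: S→S4; M→S2; L→S3; XL→S5.
Brio's best replies: S1→S; S2→XL; S3→L; S4→M; S5→L.
Only (S3, L) has each player best-responding; Nash payoffs (12, 14).
Brio earns 6 sequentially versus 14 at the Nash outcome: worse off.

worse off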